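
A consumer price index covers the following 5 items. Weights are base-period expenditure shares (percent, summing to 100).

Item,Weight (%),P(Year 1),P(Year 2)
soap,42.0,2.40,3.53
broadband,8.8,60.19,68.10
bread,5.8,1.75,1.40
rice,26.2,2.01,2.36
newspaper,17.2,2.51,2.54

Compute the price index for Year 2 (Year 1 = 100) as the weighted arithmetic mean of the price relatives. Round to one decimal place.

soap: 42.0 × (3.53/2.40) = 42.0 × 1.470833 = 61.7750
broadband: 8.8 × (68.10/60.19) = 8.8 × 1.131417 = 9.9565
bread: 5.8 × (1.40/1.75) = 5.8 × 0.800000 = 4.6400
rice: 26.2 × (2.36/2.01) = 26.2 × 1.174129 = 30.7622
newspaper: 17.2 × (2.54/2.51) = 17.2 × 1.011952 = 17.4056
Index = Σ wᵢ·(p₁ᵢ/p₀ᵢ) = 61.7750 + 9.9565 + 4.6400 + 30.7622 + 17.4056 = 124.5392

124.5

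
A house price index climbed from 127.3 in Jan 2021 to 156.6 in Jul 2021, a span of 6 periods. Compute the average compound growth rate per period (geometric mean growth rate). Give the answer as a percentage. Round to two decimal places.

3.51%

Growth factor = (156.6/127.3)^(1/6) = (1.230165)^(1/6) = 1.035128
Growth rate = 1.035128 − 1 = 0.035128 = 3.5128%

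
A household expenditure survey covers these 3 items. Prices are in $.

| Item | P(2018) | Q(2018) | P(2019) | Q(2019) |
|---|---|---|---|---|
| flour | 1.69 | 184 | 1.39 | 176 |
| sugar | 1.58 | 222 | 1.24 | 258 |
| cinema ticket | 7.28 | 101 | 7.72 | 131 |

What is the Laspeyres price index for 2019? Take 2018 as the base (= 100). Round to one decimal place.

93.8

Laspeyres price index uses base-period quantities as weights.
ΣP(2019)·Q(2018) = 1.39×184 + 1.24×222 + 7.72×101 = 255.76 + 275.28 + 779.72 = 1310.76
ΣP(2018)·Q(2018) = 1.69×184 + 1.58×222 + 7.28×101 = 310.96 + 350.76 + 735.28 = 1397
Index = 1310.76 / 1397 × 100 = 93.8268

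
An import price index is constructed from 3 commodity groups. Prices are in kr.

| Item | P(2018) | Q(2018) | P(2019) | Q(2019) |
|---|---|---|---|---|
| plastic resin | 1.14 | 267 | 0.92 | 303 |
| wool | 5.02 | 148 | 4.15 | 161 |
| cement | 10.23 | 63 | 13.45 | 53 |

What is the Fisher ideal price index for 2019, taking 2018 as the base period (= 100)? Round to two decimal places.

99.38

Laspeyres component (base-period weights):
ΣP(2019)Q(2018) = 0.92×267 + 4.15×148 + 13.45×63 = 245.64 + 614.2 + 847.35 = 1707.19
ΣP(2018)Q(2018) = 1.14×267 + 5.02×148 + 10.23×63 = 304.38 + 742.96 + 644.49 = 1691.83
L = 1707.19 / 1691.83 × 100 = 100.9079
Paasche component (current-period weights):
ΣP(2019)Q(2019) = 0.92×303 + 4.15×161 + 13.45×53 = 278.76 + 668.15 + 712.85 = 1659.76
ΣP(2018)Q(2019) = 1.14×303 + 5.02×161 + 10.23×53 = 345.42 + 808.22 + 542.19 = 1695.83
P = 1659.76 / 1695.83 × 100 = 97.8730
Fisher = √(L × P) = √(100.9079 × 97.8730) = 99.3789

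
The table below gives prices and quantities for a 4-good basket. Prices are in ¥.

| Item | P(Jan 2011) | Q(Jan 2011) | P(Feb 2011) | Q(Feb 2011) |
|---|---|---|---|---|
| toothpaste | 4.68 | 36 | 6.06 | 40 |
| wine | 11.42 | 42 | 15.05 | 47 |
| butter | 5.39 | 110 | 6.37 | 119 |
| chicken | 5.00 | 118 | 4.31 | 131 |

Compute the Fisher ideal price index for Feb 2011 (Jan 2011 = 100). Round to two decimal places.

112.48

Laspeyres component (base-period weights):
ΣP(Feb 2011)Q(Jan 2011) = 6.06×36 + 15.05×42 + 6.37×110 + 4.31×118 = 218.16 + 632.1 + 700.7 + 508.58 = 2059.54
ΣP(Jan 2011)Q(Jan 2011) = 4.68×36 + 11.42×42 + 5.39×110 + 5.00×118 = 168.48 + 479.64 + 592.9 + 590 = 1831.02
L = 2059.54 / 1831.02 × 100 = 112.4805
Paasche component (current-period weights):
ΣP(Feb 2011)Q(Feb 2011) = 6.06×40 + 15.05×47 + 6.37×119 + 4.31×131 = 242.4 + 707.35 + 758.03 + 564.61 = 2272.39
ΣP(Jan 2011)Q(Feb 2011) = 4.68×40 + 11.42×47 + 5.39×119 + 5.00×131 = 187.2 + 536.74 + 641.41 + 655 = 2020.35
P = 2272.39 / 2020.35 × 100 = 112.4751
Fisher = √(L × P) = √(112.4805 × 112.4751) = 112.4778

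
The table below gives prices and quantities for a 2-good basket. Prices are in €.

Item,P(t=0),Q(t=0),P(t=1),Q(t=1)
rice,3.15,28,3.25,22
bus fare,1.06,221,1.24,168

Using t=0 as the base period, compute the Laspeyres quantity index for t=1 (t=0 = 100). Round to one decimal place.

76.7

Laspeyres quantity index uses base-period prices as weights.
ΣP(t=0)·Q(t=1) = 3.15×22 + 1.06×168 = 69.3 + 178.08 = 247.38
ΣP(t=0)·Q(t=0) = 3.15×28 + 1.06×221 = 88.2 + 234.26 = 322.46
Index = 247.38 / 322.46 × 100 = 76.7165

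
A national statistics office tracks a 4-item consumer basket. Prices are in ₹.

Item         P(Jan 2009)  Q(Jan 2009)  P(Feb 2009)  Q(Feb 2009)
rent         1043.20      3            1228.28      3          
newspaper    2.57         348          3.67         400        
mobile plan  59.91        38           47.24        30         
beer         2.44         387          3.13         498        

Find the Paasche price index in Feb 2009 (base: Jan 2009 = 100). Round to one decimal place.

Paasche price index uses current-period quantities as weights.
ΣP(Feb 2009)·Q(Feb 2009) = 1228.28×3 + 3.67×400 + 47.24×30 + 3.13×498 = 3684.84 + 1468 + 1417.2 + 1558.74 = 8128.78
ΣP(Jan 2009)·Q(Feb 2009) = 1043.20×3 + 2.57×400 + 59.91×30 + 2.44×498 = 3129.6 + 1028 + 1797.3 + 1215.12 = 7170.02
Index = 8128.78 / 7170.02 × 100 = 113.3718

113.4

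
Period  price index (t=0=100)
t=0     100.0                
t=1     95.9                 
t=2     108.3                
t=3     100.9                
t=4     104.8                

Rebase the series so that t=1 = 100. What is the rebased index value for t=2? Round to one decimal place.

112.9

Rebased(t=2) = 108.3 / 95.9 × 100 = 112.9301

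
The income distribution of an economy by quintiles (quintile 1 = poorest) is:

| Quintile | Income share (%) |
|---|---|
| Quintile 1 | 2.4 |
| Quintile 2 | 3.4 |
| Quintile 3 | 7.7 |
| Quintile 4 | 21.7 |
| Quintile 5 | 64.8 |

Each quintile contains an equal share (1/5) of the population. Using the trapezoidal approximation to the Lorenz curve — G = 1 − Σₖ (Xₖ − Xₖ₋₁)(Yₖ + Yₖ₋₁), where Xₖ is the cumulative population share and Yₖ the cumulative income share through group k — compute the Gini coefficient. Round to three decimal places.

Cumulative income shares Yₖ: 0.0240, 0.0580, 0.1350, 0.3520, 1.0000
Σ (Xₖ−Xₖ₋₁)(Yₖ+Yₖ₋₁) = (1/5)(0.0240+0.0000) + (1/5)(0.0580+0.0240) + (1/5)(0.1350+0.0580) + (1/5)(0.3520+0.1350) + (1/5)(1.0000+0.3520)
  = 0.0048 + 0.0164 + 0.0386 + 0.0974 + 0.2704 = 0.4276
G = 1 − 0.4276 = 0.5724

0.572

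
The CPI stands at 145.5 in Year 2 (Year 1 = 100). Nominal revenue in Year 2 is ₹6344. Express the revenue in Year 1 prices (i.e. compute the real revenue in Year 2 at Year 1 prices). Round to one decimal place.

Real = Nominal ÷ (Index/100) = 6344 ÷ (145.5/100)
     = 6344 ÷ 1.455 = 4360.1375

4360.1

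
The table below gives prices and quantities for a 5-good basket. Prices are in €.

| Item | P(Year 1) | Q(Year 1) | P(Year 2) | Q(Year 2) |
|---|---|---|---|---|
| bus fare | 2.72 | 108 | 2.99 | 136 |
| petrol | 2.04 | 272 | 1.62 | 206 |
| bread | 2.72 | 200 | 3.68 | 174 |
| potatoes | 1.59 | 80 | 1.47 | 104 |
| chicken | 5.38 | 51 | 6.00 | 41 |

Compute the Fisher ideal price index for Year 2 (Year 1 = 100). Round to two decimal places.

107.54

Laspeyres component (base-period weights):
ΣP(Year 2)Q(Year 1) = 2.99×108 + 1.62×272 + 3.68×200 + 1.47×80 + 6.00×51 = 322.92 + 440.64 + 736 + 117.6 + 306 = 1923.16
ΣP(Year 1)Q(Year 1) = 2.72×108 + 2.04×272 + 2.72×200 + 1.59×80 + 5.38×51 = 293.76 + 554.88 + 544 + 127.2 + 274.38 = 1794.22
L = 1923.16 / 1794.22 × 100 = 107.1864
Paasche component (current-period weights):
ΣP(Year 2)Q(Year 2) = 2.99×136 + 1.62×206 + 3.68×174 + 1.47×104 + 6.00×41 = 406.64 + 333.72 + 640.32 + 152.88 + 246 = 1779.56
ΣP(Year 1)Q(Year 2) = 2.72×136 + 2.04×206 + 2.72×174 + 1.59×104 + 5.38×41 = 369.92 + 420.24 + 473.28 + 165.36 + 220.58 = 1649.38
P = 1779.56 / 1649.38 × 100 = 107.8927
Fisher = √(L × P) = √(107.1864 × 107.8927) = 107.5390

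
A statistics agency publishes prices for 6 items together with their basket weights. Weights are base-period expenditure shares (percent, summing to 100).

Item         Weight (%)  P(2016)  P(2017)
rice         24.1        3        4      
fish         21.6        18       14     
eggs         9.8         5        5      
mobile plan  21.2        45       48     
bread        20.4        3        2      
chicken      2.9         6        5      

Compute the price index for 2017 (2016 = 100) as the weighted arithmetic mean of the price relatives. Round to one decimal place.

rice: 24.1 × (4/3) = 24.1 × 1.333333 = 32.1333
fish: 21.6 × (14/18) = 21.6 × 0.777778 = 16.8000
eggs: 9.8 × (5/5) = 9.8 × 1.000000 = 9.8000
mobile plan: 21.2 × (48/45) = 21.2 × 1.066667 = 22.6133
bread: 20.4 × (2/3) = 20.4 × 0.666667 = 13.6000
chicken: 2.9 × (5/6) = 2.9 × 0.833333 = 2.4167
Index = Σ wᵢ·(p₁ᵢ/p₀ᵢ) = 32.1333 + 16.8000 + 9.8000 + 22.6133 + 13.6000 + 2.4167 = 97.3633

97.4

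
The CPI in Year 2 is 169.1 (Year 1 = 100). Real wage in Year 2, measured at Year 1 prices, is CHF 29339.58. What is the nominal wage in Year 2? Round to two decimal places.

49613.23

Nominal = Real × (Index/100) = 29339.58 × (169.1/100)
        = 29339.58 × 1.691 = 49613.2298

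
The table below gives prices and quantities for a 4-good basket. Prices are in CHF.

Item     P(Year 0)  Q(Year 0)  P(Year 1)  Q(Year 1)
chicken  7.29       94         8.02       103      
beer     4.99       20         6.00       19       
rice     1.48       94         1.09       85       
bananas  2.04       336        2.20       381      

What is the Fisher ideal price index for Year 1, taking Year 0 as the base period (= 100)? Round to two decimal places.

Laspeyres component (base-period weights):
ΣP(Year 1)Q(Year 0) = 8.02×94 + 6.00×20 + 1.09×94 + 2.20×336 = 753.88 + 120 + 102.46 + 739.2 = 1715.54
ΣP(Year 0)Q(Year 0) = 7.29×94 + 4.99×20 + 1.48×94 + 2.04×336 = 685.26 + 99.8 + 139.12 + 685.44 = 1609.62
L = 1715.54 / 1609.62 × 100 = 106.5804
Paasche component (current-period weights):
ΣP(Year 1)Q(Year 1) = 8.02×103 + 6.00×19 + 1.09×85 + 2.20×381 = 826.06 + 114 + 92.65 + 838.2 = 1870.91
ΣP(Year 0)Q(Year 1) = 7.29×103 + 4.99×19 + 1.48×85 + 2.04×381 = 750.87 + 94.81 + 125.8 + 777.24 = 1748.72
P = 1870.91 / 1748.72 × 100 = 106.9874
Fisher = √(L × P) = √(106.5804 × 106.9874) = 106.7837

106.78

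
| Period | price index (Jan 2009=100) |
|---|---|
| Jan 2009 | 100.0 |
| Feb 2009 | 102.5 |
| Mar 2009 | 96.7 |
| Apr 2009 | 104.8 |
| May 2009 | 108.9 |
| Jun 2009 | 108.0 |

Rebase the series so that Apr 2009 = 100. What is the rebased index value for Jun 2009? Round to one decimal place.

Rebased(Jun 2009) = 108.0 / 104.8 × 100 = 103.0534

103.1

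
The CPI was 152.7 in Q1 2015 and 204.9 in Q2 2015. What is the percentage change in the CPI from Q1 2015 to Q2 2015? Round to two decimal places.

Change = (204.9 − 152.7) / 152.7 × 100
       = 52.2 / 152.7 × 100 = 34.1847%

34.18%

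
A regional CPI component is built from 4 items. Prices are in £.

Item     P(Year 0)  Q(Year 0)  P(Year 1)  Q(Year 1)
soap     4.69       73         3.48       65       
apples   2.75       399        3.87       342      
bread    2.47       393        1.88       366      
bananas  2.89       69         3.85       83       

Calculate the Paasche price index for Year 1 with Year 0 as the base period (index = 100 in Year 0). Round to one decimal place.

107.0

Paasche price index uses current-period quantities as weights.
ΣP(Year 1)·Q(Year 1) = 3.48×65 + 3.87×342 + 1.88×366 + 3.85×83 = 226.2 + 1323.54 + 688.08 + 319.55 = 2557.37
ΣP(Year 0)·Q(Year 1) = 4.69×65 + 2.75×342 + 2.47×366 + 2.89×83 = 304.85 + 940.5 + 904.02 + 239.87 = 2389.24
Index = 2557.37 / 2389.24 × 100 = 107.0370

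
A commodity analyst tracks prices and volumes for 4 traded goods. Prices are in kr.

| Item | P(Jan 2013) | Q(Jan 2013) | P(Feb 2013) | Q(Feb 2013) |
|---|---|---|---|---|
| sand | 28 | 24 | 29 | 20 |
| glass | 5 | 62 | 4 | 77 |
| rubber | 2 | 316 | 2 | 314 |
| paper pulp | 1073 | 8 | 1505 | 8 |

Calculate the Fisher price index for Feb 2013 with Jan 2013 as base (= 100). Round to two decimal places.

133.49

Laspeyres component (base-period weights):
ΣP(Feb 2013)Q(Jan 2013) = 29×24 + 4×62 + 2×316 + 1505×8 = 696 + 248 + 632 + 12040 = 13616
ΣP(Jan 2013)Q(Jan 2013) = 28×24 + 5×62 + 2×316 + 1073×8 = 672 + 310 + 632 + 8584 = 10198
L = 13616 / 10198 × 100 = 133.5164
Paasche component (current-period weights):
ΣP(Feb 2013)Q(Feb 2013) = 29×20 + 4×77 + 2×314 + 1505×8 = 580 + 308 + 628 + 12040 = 13556
ΣP(Jan 2013)Q(Feb 2013) = 28×20 + 5×77 + 2×314 + 1073×8 = 560 + 385 + 628 + 8584 = 10157
P = 13556 / 10157 × 100 = 133.4646
Fisher = √(L × P) = √(133.5164 × 133.4646) = 133.4905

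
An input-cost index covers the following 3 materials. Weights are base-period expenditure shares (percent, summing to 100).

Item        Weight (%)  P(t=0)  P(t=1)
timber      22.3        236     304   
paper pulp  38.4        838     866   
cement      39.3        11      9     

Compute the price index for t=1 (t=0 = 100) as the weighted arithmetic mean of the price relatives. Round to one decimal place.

timber: 22.3 × (304/236) = 22.3 × 1.288136 = 28.7254
paper pulp: 38.4 × (866/838) = 38.4 × 1.033413 = 39.6831
cement: 39.3 × (9/11) = 39.3 × 0.818182 = 32.1545
Index = Σ wᵢ·(p₁ᵢ/p₀ᵢ) = 28.7254 + 39.6831 + 32.1545 = 100.5630

100.6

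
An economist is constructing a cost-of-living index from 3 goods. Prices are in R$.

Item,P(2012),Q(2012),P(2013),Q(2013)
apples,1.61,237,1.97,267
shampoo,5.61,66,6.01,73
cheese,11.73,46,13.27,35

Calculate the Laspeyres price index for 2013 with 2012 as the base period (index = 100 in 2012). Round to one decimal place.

Laspeyres price index uses base-period quantities as weights.
ΣP(2013)·Q(2012) = 1.97×237 + 6.01×66 + 13.27×46 = 466.89 + 396.66 + 610.42 = 1473.97
ΣP(2012)·Q(2012) = 1.61×237 + 5.61×66 + 11.73×46 = 381.57 + 370.26 + 539.58 = 1291.41
Index = 1473.97 / 1291.41 × 100 = 114.1365

114.1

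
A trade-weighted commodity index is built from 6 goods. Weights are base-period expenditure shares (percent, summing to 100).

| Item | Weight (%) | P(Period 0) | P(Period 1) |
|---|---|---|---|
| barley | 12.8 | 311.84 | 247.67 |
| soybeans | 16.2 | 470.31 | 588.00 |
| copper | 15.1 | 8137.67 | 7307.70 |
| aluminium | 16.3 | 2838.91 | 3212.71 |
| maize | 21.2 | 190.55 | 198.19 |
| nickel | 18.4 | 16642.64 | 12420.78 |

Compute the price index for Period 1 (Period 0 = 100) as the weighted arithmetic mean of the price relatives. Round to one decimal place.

98.2

barley: 12.8 × (247.67/311.84) = 12.8 × 0.794221 = 10.1660
soybeans: 16.2 × (588.00/470.31) = 16.2 × 1.250239 = 20.2539
copper: 15.1 × (7307.70/8137.67) = 15.1 × 0.898009 = 13.5599
aluminium: 16.3 × (3212.71/2838.91) = 16.3 × 1.131670 = 18.4462
maize: 21.2 × (198.19/190.55) = 21.2 × 1.040094 = 22.0500
nickel: 18.4 × (12420.78/16642.64) = 18.4 × 0.746323 = 13.7323
Index = Σ wᵢ·(p₁ᵢ/p₀ᵢ) = 10.1660 + 20.2539 + 13.5599 + 18.4462 + 22.0500 + 13.7323 = 98.2084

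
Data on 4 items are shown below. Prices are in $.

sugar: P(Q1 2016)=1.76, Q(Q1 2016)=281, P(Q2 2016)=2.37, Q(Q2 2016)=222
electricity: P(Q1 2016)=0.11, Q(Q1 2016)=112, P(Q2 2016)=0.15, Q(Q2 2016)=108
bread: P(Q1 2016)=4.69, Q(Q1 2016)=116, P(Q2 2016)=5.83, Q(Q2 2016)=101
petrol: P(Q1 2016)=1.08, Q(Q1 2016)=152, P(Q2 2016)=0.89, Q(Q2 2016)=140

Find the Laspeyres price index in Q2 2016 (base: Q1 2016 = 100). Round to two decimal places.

Laspeyres price index uses base-period quantities as weights.
ΣP(Q2 2016)·Q(Q1 2016) = 2.37×281 + 0.15×112 + 5.83×116 + 0.89×152 = 665.97 + 16.8 + 676.28 + 135.28 = 1494.33
ΣP(Q1 2016)·Q(Q1 2016) = 1.76×281 + 0.11×112 + 4.69×116 + 1.08×152 = 494.56 + 12.32 + 544.04 + 164.16 = 1215.08
Index = 1494.33 / 1215.08 × 100 = 122.9820

122.98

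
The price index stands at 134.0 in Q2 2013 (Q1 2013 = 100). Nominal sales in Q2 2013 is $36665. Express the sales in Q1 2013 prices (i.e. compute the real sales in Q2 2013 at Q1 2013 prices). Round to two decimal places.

27361.94

Real = Nominal ÷ (Index/100) = 36665 ÷ (134.0/100)
     = 36665 ÷ 1.340 = 27361.9403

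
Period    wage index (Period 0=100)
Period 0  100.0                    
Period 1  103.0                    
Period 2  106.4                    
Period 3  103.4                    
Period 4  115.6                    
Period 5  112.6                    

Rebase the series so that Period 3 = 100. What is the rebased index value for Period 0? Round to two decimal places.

96.71

Rebased(Period 0) = 100.0 / 103.4 × 100 = 96.7118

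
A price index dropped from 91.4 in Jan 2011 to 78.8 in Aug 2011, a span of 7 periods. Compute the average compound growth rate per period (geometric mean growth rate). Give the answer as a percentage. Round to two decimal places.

-2.10%

Growth factor = (78.8/91.4)^(1/7) = (0.862144)^(1/7) = 0.979033
Growth rate = 0.979033 − 1 = -0.020967 = -2.0967%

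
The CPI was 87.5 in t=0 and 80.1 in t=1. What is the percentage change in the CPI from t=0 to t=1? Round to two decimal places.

-8.46%

Change = (80.1 − 87.5) / 87.5 × 100
       = -7.4 / 87.5 × 100 = -8.4571%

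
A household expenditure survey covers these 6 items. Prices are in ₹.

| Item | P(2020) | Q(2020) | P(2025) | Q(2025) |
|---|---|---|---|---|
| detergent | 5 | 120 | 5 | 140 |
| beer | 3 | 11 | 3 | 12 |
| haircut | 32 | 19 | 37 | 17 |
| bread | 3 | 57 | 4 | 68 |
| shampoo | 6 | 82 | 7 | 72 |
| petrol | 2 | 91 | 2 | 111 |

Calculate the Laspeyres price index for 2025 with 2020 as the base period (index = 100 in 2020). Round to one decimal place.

Laspeyres price index uses base-period quantities as weights.
ΣP(2025)·Q(2020) = 5×120 + 3×11 + 37×19 + 4×57 + 7×82 + 2×91 = 600 + 33 + 703 + 228 + 574 + 182 = 2320
ΣP(2020)·Q(2020) = 5×120 + 3×11 + 32×19 + 3×57 + 6×82 + 2×91 = 600 + 33 + 608 + 171 + 492 + 182 = 2086
Index = 2320 / 2086 × 100 = 111.2176

111.2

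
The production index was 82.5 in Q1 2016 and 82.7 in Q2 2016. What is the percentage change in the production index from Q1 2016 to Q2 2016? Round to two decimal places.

Change = (82.7 − 82.5) / 82.5 × 100
       = 0.2 / 82.5 × 100 = 0.2424%

0.24%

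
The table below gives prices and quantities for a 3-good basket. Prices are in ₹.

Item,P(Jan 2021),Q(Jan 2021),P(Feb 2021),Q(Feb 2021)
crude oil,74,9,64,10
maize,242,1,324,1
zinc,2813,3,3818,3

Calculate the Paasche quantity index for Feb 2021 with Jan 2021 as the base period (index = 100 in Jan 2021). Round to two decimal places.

100.52

Paasche quantity index uses current-period prices as weights.
ΣP(Feb 2021)·Q(Feb 2021) = 64×10 + 324×1 + 3818×3 = 640 + 324 + 11454 = 12418
ΣP(Feb 2021)·Q(Jan 2021) = 64×9 + 324×1 + 3818×3 = 576 + 324 + 11454 = 12354
Index = 12418 / 12354 × 100 = 100.5181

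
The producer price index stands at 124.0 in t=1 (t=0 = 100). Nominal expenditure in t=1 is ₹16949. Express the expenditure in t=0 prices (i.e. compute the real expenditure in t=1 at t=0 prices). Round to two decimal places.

13668.55

Real = Nominal ÷ (Index/100) = 16949 ÷ (124.0/100)
     = 16949 ÷ 1.240 = 13668.5484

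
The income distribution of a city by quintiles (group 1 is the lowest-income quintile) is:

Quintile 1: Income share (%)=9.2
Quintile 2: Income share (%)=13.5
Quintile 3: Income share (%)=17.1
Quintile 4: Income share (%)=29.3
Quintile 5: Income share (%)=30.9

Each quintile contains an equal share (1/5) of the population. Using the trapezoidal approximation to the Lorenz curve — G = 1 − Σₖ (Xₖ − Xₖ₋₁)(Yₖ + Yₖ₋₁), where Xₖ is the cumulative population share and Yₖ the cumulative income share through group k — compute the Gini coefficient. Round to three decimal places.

0.237

Cumulative income shares Yₖ: 0.0920, 0.2270, 0.3980, 0.6910, 1.0000
Σ (Xₖ−Xₖ₋₁)(Yₖ+Yₖ₋₁) = (1/5)(0.0920+0.0000) + (1/5)(0.2270+0.0920) + (1/5)(0.3980+0.2270) + (1/5)(0.6910+0.3980) + (1/5)(1.0000+0.6910)
  = 0.0184 + 0.0638 + 0.1250 + 0.2178 + 0.3382 = 0.7632
G = 1 − 0.7632 = 0.2368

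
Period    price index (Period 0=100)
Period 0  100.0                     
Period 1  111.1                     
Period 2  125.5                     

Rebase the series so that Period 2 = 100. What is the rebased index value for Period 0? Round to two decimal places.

79.68

Rebased(Period 0) = 100.0 / 125.5 × 100 = 79.6813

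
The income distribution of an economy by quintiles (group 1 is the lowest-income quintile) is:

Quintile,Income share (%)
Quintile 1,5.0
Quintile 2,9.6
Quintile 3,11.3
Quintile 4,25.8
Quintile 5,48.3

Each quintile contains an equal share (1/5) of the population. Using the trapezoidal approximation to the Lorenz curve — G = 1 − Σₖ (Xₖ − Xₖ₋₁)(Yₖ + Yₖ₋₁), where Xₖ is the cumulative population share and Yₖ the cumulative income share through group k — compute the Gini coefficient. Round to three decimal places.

Cumulative income shares Yₖ: 0.0500, 0.1460, 0.2590, 0.5170, 1.0000
Σ (Xₖ−Xₖ₋₁)(Yₖ+Yₖ₋₁) = (1/5)(0.0500+0.0000) + (1/5)(0.1460+0.0500) + (1/5)(0.2590+0.1460) + (1/5)(0.5170+0.2590) + (1/5)(1.0000+0.5170)
  = 0.0100 + 0.0392 + 0.0810 + 0.1552 + 0.3034 = 0.5888
G = 1 − 0.5888 = 0.4112

0.411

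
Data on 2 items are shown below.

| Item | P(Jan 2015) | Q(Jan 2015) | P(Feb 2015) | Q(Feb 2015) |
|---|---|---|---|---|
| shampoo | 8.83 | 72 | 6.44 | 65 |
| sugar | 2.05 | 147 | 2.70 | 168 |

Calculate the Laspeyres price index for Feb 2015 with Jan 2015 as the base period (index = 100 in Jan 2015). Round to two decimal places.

Laspeyres price index uses base-period quantities as weights.
ΣP(Feb 2015)·Q(Jan 2015) = 6.44×72 + 2.70×147 = 463.68 + 396.9 = 860.58
ΣP(Jan 2015)·Q(Jan 2015) = 8.83×72 + 2.05×147 = 635.76 + 301.35 = 937.11
Index = 860.58 / 937.11 × 100 = 91.8334

91.83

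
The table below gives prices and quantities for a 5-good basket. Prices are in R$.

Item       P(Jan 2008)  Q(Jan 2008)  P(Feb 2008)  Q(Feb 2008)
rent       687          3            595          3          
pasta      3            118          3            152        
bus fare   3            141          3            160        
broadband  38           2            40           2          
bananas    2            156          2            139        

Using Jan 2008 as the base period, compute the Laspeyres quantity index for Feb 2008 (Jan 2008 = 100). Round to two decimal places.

Laspeyres quantity index uses base-period prices as weights.
ΣP(Jan 2008)·Q(Feb 2008) = 687×3 + 3×152 + 3×160 + 38×2 + 2×139 = 2061 + 456 + 480 + 76 + 278 = 3351
ΣP(Jan 2008)·Q(Jan 2008) = 687×3 + 3×118 + 3×141 + 38×2 + 2×156 = 2061 + 354 + 423 + 76 + 312 = 3226
Index = 3351 / 3226 × 100 = 103.8748

103.87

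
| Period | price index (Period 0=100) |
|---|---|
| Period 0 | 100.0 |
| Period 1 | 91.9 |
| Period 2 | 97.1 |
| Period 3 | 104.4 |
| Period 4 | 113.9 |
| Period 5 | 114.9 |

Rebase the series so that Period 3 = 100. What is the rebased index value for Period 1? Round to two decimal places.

88.03

Rebased(Period 1) = 91.9 / 104.4 × 100 = 88.0268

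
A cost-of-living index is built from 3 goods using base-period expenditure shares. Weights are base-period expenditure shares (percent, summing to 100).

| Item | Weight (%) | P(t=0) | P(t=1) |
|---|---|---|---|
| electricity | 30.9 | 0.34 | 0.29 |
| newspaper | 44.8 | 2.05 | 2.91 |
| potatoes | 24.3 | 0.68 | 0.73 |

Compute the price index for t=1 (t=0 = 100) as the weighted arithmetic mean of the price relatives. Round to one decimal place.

electricity: 30.9 × (0.29/0.34) = 30.9 × 0.852941 = 26.3559
newspaper: 44.8 × (2.91/2.05) = 44.8 × 1.419512 = 63.5941
potatoes: 24.3 × (0.73/0.68) = 24.3 × 1.073529 = 26.0868
Index = Σ wᵢ·(p₁ᵢ/p₀ᵢ) = 26.3559 + 63.5941 + 26.0868 = 116.0368

116.0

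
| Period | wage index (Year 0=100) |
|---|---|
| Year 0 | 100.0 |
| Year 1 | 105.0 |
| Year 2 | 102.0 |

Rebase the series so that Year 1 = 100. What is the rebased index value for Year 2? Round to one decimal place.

97.1

Rebased(Year 2) = 102.0 / 105.0 × 100 = 97.1429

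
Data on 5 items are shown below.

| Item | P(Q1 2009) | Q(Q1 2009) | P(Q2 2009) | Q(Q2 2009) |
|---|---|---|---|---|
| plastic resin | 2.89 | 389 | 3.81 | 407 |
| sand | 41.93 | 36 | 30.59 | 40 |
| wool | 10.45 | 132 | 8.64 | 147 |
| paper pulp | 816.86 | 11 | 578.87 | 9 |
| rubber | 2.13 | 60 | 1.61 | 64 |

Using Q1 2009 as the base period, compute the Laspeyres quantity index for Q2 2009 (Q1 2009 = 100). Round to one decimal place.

90.5

Laspeyres quantity index uses base-period prices as weights.
ΣP(Q1 2009)·Q(Q2 2009) = 2.89×407 + 41.93×40 + 10.45×147 + 816.86×9 + 2.13×64 = 1176.23 + 1677.2 + 1536.15 + 7351.74 + 136.32 = 11877.64
ΣP(Q1 2009)·Q(Q1 2009) = 2.89×389 + 41.93×36 + 10.45×132 + 816.86×11 + 2.13×60 = 1124.21 + 1509.48 + 1379.4 + 8985.46 + 127.8 = 13126.35
Index = 11877.64 / 13126.35 × 100 = 90.4870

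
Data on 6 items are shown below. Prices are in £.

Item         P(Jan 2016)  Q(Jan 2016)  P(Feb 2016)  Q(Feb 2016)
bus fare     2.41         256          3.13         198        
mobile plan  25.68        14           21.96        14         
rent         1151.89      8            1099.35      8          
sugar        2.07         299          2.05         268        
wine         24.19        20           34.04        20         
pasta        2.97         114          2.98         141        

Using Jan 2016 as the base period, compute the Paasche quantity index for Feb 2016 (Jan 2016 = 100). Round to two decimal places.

98.57

Paasche quantity index uses current-period prices as weights.
ΣP(Feb 2016)·Q(Feb 2016) = 3.13×198 + 21.96×14 + 1099.35×8 + 2.05×268 + 34.04×20 + 2.98×141 = 619.74 + 307.44 + 8794.8 + 549.4 + 680.8 + 420.18 = 11372.36
ΣP(Feb 2016)·Q(Jan 2016) = 3.13×256 + 21.96×14 + 1099.35×8 + 2.05×299 + 34.04×20 + 2.98×114 = 801.28 + 307.44 + 8794.8 + 612.95 + 680.8 + 339.72 = 11536.99
Index = 11372.36 / 11536.99 × 100 = 98.5730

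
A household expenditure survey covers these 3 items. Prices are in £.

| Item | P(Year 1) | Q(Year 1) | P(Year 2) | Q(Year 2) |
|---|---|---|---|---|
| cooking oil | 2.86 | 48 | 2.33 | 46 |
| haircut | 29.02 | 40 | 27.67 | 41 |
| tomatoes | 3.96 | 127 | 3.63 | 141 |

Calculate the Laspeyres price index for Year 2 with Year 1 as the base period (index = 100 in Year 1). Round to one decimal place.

93.3

Laspeyres price index uses base-period quantities as weights.
ΣP(Year 2)·Q(Year 1) = 2.33×48 + 27.67×40 + 3.63×127 = 111.84 + 1106.8 + 461.01 = 1679.65
ΣP(Year 1)·Q(Year 1) = 2.86×48 + 29.02×40 + 3.96×127 = 137.28 + 1160.8 + 502.92 = 1801
Index = 1679.65 / 1801 × 100 = 93.2621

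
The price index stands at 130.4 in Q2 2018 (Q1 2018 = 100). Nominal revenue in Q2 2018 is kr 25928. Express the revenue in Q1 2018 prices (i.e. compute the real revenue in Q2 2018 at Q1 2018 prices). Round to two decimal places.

19883.44

Real = Nominal ÷ (Index/100) = 25928 ÷ (130.4/100)
     = 25928 ÷ 1.304 = 19883.4356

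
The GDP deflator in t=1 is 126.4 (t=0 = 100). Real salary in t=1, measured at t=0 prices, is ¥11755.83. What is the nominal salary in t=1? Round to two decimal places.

14859.37

Nominal = Real × (Index/100) = 11755.83 × (126.4/100)
        = 11755.83 × 1.264 = 14859.3691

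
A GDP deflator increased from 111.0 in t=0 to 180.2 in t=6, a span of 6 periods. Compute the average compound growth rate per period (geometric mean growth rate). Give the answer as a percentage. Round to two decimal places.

8.41%

Growth factor = (180.2/111.0)^(1/6) = (1.623423)^(1/6) = 1.084107
Growth rate = 1.084107 − 1 = 0.084107 = 8.4107%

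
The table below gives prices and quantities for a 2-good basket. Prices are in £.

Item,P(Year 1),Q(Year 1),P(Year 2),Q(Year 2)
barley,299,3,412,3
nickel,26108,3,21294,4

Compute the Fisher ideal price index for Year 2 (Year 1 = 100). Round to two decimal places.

Laspeyres component (base-period weights):
ΣP(Year 2)Q(Year 1) = 412×3 + 21294×3 = 1236 + 63882 = 65118
ΣP(Year 1)Q(Year 1) = 299×3 + 26108×3 = 897 + 78324 = 79221
L = 65118 / 79221 × 100 = 82.1979
Paasche component (current-period weights):
ΣP(Year 2)Q(Year 2) = 412×3 + 21294×4 = 1236 + 85176 = 86412
ΣP(Year 1)Q(Year 2) = 299×3 + 26108×4 = 897 + 104432 = 105329
P = 86412 / 105329 × 100 = 82.0401
Fisher = √(L × P) = √(82.1979 × 82.0401) = 82.1190

82.12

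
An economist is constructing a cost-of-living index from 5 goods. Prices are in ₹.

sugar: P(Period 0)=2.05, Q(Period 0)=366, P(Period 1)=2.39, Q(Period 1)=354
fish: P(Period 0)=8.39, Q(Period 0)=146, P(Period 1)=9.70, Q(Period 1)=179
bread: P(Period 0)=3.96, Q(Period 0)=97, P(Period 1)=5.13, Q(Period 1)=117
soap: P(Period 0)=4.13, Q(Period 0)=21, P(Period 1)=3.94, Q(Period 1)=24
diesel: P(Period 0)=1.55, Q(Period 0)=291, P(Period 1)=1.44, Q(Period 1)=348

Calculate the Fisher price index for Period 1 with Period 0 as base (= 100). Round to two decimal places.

Laspeyres component (base-period weights):
ΣP(Period 1)Q(Period 0) = 2.39×366 + 9.70×146 + 5.13×97 + 3.94×21 + 1.44×291 = 874.74 + 1416.2 + 497.61 + 82.74 + 419.04 = 3290.33
ΣP(Period 0)Q(Period 0) = 2.05×366 + 8.39×146 + 3.96×97 + 4.13×21 + 1.55×291 = 750.3 + 1224.94 + 384.12 + 86.73 + 451.05 = 2897.14
L = 3290.33 / 2897.14 × 100 = 113.5717
Paasche component (current-period weights):
ΣP(Period 1)Q(Period 1) = 2.39×354 + 9.70×179 + 5.13×117 + 3.94×24 + 1.44×348 = 846.06 + 1736.3 + 600.21 + 94.56 + 501.12 = 3778.25
ΣP(Period 0)Q(Period 1) = 2.05×354 + 8.39×179 + 3.96×117 + 4.13×24 + 1.55×348 = 725.7 + 1501.81 + 463.32 + 99.12 + 539.4 = 3329.35
P = 3778.25 / 3329.35 × 100 = 113.4831
Fisher = √(L × P) = √(113.5717 × 113.4831) = 113.5274

113.53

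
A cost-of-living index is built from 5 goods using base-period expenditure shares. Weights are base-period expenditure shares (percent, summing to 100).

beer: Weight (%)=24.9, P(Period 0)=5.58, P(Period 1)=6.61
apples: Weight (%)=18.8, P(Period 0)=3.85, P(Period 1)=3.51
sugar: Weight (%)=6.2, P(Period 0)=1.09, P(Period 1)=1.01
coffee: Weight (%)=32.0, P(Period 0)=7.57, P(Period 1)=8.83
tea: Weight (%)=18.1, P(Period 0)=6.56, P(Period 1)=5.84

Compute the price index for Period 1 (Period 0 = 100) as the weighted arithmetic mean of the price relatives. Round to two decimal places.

105.82

beer: 24.9 × (6.61/5.58) = 24.9 × 1.184588 = 29.4962
apples: 18.8 × (3.51/3.85) = 18.8 × 0.911688 = 17.1397
sugar: 6.2 × (1.01/1.09) = 6.2 × 0.926606 = 5.7450
coffee: 32.0 × (8.83/7.57) = 32.0 × 1.166446 = 37.3263
tea: 18.1 × (5.84/6.56) = 18.1 × 0.890244 = 16.1134
Index = Σ wᵢ·(p₁ᵢ/p₀ᵢ) = 29.4962 + 17.1397 + 5.7450 + 37.3263 + 16.1134 = 105.8206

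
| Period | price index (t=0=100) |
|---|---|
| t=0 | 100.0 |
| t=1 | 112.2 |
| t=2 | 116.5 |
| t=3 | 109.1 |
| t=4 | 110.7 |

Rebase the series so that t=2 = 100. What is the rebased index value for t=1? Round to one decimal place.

96.3

Rebased(t=1) = 112.2 / 116.5 × 100 = 96.3090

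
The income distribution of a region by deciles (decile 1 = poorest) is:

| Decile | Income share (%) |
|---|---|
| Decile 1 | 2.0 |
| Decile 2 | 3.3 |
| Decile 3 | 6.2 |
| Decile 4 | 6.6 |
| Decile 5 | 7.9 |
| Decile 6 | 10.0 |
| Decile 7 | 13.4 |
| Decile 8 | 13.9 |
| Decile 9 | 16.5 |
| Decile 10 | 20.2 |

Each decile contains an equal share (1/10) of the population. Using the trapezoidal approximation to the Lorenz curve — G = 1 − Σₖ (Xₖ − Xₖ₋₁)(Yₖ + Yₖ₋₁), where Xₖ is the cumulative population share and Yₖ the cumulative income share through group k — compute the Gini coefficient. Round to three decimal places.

Cumulative income shares Yₖ: 0.0200, 0.0530, 0.1150, 0.1810, 0.2600, 0.3600, 0.4940, 0.6330, 0.7980, 1.0000
Σ (Xₖ−Xₖ₋₁)(Yₖ+Yₖ₋₁) = (1/10)(0.0200+0.0000) + (1/10)(0.0530+0.0200) + (1/10)(0.1150+0.0530) + (1/10)(0.1810+0.1150) + (1/10)(0.2600+0.1810) + (1/10)(0.3600+0.2600) + (1/10)(0.4940+0.3600) + (1/10)(0.6330+0.4940) + (1/10)(0.7980+0.6330) + (1/10)(1.0000+0.7980)
  = 0.0020 + 0.0073 + 0.0168 + 0.0296 + 0.0441 + 0.0620 + 0.0854 + 0.1127 + 0.1431 + 0.1798 = 0.6828
G = 1 − 0.6828 = 0.3172

0.317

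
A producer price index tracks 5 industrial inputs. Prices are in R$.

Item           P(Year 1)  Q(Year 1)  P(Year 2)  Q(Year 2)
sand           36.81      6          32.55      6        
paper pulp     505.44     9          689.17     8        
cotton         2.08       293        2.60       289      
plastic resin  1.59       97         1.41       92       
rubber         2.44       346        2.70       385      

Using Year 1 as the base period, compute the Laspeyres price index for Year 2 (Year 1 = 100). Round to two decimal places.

Laspeyres price index uses base-period quantities as weights.
ΣP(Year 2)·Q(Year 1) = 32.55×6 + 689.17×9 + 2.60×293 + 1.41×97 + 2.70×346 = 195.3 + 6202.53 + 761.8 + 136.77 + 934.2 = 8230.6
ΣP(Year 1)·Q(Year 1) = 36.81×6 + 505.44×9 + 2.08×293 + 1.59×97 + 2.44×346 = 220.86 + 4548.96 + 609.44 + 154.23 + 844.24 = 6377.73
Index = 8230.6 / 6377.73 × 100 = 129.0522

129.05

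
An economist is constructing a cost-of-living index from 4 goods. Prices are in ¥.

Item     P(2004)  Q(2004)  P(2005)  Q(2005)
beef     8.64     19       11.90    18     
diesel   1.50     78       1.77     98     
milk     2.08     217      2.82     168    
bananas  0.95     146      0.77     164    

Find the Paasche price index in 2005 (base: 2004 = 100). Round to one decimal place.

122.3

Paasche price index uses current-period quantities as weights.
ΣP(2005)·Q(2005) = 11.90×18 + 1.77×98 + 2.82×168 + 0.77×164 = 214.2 + 173.46 + 473.76 + 126.28 = 987.7
ΣP(2004)·Q(2005) = 8.64×18 + 1.50×98 + 2.08×168 + 0.95×164 = 155.52 + 147 + 349.44 + 155.8 = 807.76
Index = 987.7 / 807.76 × 100 = 122.2764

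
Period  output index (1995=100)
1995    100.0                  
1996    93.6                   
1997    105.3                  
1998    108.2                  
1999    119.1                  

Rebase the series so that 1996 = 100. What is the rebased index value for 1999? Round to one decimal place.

127.2

Rebased(1999) = 119.1 / 93.6 × 100 = 127.2436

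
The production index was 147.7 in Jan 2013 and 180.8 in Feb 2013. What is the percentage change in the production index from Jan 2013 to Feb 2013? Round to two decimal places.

22.41%

Change = (180.8 − 147.7) / 147.7 × 100
       = 33.1 / 147.7 × 100 = 22.4103%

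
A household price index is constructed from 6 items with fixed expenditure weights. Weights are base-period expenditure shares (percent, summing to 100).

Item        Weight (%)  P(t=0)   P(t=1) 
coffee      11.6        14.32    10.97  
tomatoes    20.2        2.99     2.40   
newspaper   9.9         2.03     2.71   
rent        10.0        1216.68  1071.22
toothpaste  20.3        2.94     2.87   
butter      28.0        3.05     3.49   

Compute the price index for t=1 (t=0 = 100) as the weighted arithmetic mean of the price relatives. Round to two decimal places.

98.98

coffee: 11.6 × (10.97/14.32) = 11.6 × 0.766061 = 8.8863
tomatoes: 20.2 × (2.40/2.99) = 20.2 × 0.802676 = 16.2140
newspaper: 9.9 × (2.71/2.03) = 9.9 × 1.334975 = 13.2163
rent: 10.0 × (1071.22/1216.68) = 10.0 × 0.880445 = 8.8045
toothpaste: 20.3 × (2.87/2.94) = 20.3 × 0.976190 = 19.8167
butter: 28.0 × (3.49/3.05) = 28.0 × 1.144262 = 32.0393
Index = Σ wᵢ·(p₁ᵢ/p₀ᵢ) = 8.8863 + 16.2140 + 13.2163 + 8.8045 + 19.8167 + 32.0393 = 98.9771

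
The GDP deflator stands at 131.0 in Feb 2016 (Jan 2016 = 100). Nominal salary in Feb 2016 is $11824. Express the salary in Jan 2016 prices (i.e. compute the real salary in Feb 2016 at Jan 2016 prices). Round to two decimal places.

9025.95

Real = Nominal ÷ (Index/100) = 11824 ÷ (131.0/100)
     = 11824 ÷ 1.310 = 9025.9542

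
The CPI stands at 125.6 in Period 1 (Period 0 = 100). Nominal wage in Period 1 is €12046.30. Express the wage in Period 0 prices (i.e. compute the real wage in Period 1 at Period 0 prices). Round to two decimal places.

9591.00

Real = Nominal ÷ (Index/100) = 12046.30 ÷ (125.6/100)
     = 12046.30 ÷ 1.256 = 9591.0032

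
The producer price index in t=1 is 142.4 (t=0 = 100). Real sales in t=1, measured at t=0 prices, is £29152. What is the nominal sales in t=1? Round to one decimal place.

41512.4

Nominal = Real × (Index/100) = 29152 × (142.4/100)
        = 29152 × 1.424 = 41512.4480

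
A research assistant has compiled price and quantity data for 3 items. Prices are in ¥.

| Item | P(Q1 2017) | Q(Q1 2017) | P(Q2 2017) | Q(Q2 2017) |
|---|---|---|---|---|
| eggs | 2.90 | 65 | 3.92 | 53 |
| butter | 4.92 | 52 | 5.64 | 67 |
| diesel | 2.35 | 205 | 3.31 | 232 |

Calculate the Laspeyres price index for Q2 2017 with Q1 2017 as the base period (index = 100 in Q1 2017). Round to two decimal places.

132.45

Laspeyres price index uses base-period quantities as weights.
ΣP(Q2 2017)·Q(Q1 2017) = 3.92×65 + 5.64×52 + 3.31×205 = 254.8 + 293.28 + 678.55 = 1226.63
ΣP(Q1 2017)·Q(Q1 2017) = 2.90×65 + 4.92×52 + 2.35×205 = 188.5 + 255.84 + 481.75 = 926.09
Index = 1226.63 / 926.09 × 100 = 132.4526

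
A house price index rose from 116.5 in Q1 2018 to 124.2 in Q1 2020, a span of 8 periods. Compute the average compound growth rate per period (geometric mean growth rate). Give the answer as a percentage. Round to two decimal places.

Growth factor = (124.2/116.5)^(1/8) = (1.066094)^(1/8) = 1.008032
Growth rate = 1.008032 − 1 = 0.008032 = 0.8032%

0.80%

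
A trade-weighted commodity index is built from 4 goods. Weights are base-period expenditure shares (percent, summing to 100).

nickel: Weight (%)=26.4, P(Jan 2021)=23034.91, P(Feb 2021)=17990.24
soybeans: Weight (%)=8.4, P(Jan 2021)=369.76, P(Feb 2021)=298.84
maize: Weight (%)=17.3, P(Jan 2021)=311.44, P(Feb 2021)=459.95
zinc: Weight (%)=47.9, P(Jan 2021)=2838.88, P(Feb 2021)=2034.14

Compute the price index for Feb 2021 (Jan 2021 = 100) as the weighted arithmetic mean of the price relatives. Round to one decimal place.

87.3

nickel: 26.4 × (17990.24/23034.91) = 26.4 × 0.780999 = 20.6184
soybeans: 8.4 × (298.84/369.76) = 8.4 × 0.808200 = 6.7889
maize: 17.3 × (459.95/311.44) = 17.3 × 1.476849 = 25.5495
zinc: 47.9 × (2034.14/2838.88) = 47.9 × 0.716529 = 34.3217
Index = Σ wᵢ·(p₁ᵢ/p₀ᵢ) = 20.6184 + 6.7889 + 25.5495 + 34.3217 = 87.2785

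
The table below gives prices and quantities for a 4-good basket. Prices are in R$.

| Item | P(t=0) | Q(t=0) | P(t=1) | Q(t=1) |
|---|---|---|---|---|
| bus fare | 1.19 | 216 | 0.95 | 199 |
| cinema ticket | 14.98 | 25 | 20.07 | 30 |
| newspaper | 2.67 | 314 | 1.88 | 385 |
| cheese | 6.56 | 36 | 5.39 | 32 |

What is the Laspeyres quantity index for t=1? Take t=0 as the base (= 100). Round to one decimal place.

Laspeyres quantity index uses base-period prices as weights.
ΣP(t=0)·Q(t=1) = 1.19×199 + 14.98×30 + 2.67×385 + 6.56×32 = 236.81 + 449.4 + 1027.95 + 209.92 = 1924.08
ΣP(t=0)·Q(t=0) = 1.19×216 + 14.98×25 + 2.67×314 + 6.56×36 = 257.04 + 374.5 + 838.38 + 236.16 = 1706.08
Index = 1924.08 / 1706.08 × 100 = 112.7778

112.8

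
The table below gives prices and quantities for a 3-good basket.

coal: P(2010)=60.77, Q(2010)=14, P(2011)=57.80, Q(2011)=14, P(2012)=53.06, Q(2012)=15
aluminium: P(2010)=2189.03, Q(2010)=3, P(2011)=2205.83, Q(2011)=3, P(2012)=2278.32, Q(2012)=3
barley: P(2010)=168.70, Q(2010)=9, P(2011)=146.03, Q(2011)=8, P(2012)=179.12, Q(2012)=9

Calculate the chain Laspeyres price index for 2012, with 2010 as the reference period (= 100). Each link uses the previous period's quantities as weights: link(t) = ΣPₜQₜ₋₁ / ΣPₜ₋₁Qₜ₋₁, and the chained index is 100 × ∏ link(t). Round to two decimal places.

102.55

Link 2010→2011:
ΣP(2011)Q(2010) = 57.80×14 + 2205.83×3 + 146.03×9 = 809.2 + 6617.49 + 1314.27 = 8740.96
ΣP(2010)Q(2010) = 60.77×14 + 2189.03×3 + 168.70×9 = 850.78 + 6567.09 + 1518.3 = 8936.17
link = 8740.96/8936.17 = 0.978155
Link 2011→2012:
ΣP(2012)Q(2011) = 53.06×14 + 2278.32×3 + 179.12×8 = 742.84 + 6834.96 + 1432.96 = 9010.76
ΣP(2011)Q(2011) = 57.80×14 + 2205.83×3 + 146.03×8 = 809.2 + 6617.49 + 1168.24 = 8594.93
link = 9010.76/8594.93 = 1.048381
Chained index = 100 × 0.978155 × 1.048381 = 102.5479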